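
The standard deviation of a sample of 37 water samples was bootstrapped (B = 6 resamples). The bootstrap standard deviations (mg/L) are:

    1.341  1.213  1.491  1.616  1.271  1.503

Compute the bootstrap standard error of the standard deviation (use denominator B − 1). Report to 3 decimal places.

SE* = 0.155

Bootstrap SE is the standard deviation of the 6 replicate standard deviations.
Mean of replicates: (1.341 + 1.213 + 1.491 + 1.616 + 1.271 + 1.503) / 6 = 8.4350 / 6 = 1.4058
Sum of squared deviations: (−0.0648)² + (−0.1928)² + (+0.0852)² + (+0.2102)² + (−0.1348)² + (+0.0972)² = 0.1204
Variance = 0.1204 / 5 = 0.0241
SE* = √0.0241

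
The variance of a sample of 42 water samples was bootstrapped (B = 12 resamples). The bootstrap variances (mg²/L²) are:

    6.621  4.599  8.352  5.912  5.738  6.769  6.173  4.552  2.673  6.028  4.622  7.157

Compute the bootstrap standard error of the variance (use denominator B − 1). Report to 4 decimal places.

Bootstrap SE is the standard deviation of the 12 replicate variances.
Mean of replicates: (6.621 + 4.599 + 8.352 + 5.912 + 5.738 + 6.769 + 6.173 + 4.552 + 2.673 + 6.028 + 4.622 + 7.157) / 12 = 69.19600 / 12 = 5.76633
Sum of squared deviations: (+0.85467)² + (−1.16733)² + (+2.58567)² + (+0.14567)² + (−0.02833)² + (+1.00267)² + (+0.40667)² + (−1.21433)² + (−3.09333)² + (+0.26167)² + (−1.14433)² + (+1.39067)² = 24.32677
Variance = 24.32677 / 11 = 2.21152
SE* = √2.21152

SE* = 1.4871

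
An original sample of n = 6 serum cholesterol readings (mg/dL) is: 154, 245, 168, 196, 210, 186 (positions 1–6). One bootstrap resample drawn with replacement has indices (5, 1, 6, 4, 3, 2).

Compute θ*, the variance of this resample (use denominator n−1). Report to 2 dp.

θ* = 1039.37

Resample values: 210, 154, 186, 196, 168, 245.
Mean = 193.1667; sum of squared deviations = 5196.8333
s² = 5196.8333 / 5 = 1039.3667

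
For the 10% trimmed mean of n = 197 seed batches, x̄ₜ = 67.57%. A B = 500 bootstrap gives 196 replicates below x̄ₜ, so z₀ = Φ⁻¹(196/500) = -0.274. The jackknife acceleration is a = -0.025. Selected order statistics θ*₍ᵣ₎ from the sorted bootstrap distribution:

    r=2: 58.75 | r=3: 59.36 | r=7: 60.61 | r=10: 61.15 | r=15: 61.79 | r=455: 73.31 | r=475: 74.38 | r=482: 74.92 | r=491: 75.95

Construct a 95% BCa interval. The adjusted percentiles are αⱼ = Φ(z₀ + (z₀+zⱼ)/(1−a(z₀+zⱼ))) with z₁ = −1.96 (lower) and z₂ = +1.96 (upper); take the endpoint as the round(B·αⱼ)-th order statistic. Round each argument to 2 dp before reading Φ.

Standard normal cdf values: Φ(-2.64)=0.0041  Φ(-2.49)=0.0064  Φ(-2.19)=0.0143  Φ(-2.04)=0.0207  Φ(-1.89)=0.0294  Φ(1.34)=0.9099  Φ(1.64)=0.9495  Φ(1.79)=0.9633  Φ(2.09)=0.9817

Lower: z₀ + z₁ = -0.274 + (-1.960) = -2.234; 1 − a(z₀+z₁) = 1 − (-0.025)(-2.234) = 0.9442; argument = -0.274 + (-2.234)/0.9442 = -2.6401 → -2.64.
α₁ = Φ(-2.64) = 0.0041; rank = round(500 × 0.0041) = 2; θ*₍2₎ = 58.75.
Upper: z₀ + z₂ = 1.686; 1 − a(z₀+z₂) = 1.0421; argument = 1.3438 → 1.34; α₂ = 0.9099; rank = 455; θ*₍455₎ = 73.31.

(58.75, 73.31)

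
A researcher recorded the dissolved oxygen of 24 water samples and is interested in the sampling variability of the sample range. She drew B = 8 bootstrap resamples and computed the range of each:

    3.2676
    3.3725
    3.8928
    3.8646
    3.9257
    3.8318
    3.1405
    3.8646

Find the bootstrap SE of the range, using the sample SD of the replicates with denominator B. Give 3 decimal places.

Bootstrap SE is the standard deviation of the 8 replicate ranges.
Mean of replicates: (3.2676 + 3.3725 + 3.8928 + 3.8646 + 3.9257 + 3.8318 + 3.1405 + 3.8646) / 8 = 29.16010 / 8 = 3.64501
Sum of squared deviations: (−0.37741)² + (−0.27251)² + (+0.24779)² + (+0.21959)² + (+0.28069)² + (+0.18679)² + (−0.50451)² + (+0.21959)² = 0.74275
Variance = 0.74275 / 8 = 0.09284
SE* = √0.09284

SE* = 0.305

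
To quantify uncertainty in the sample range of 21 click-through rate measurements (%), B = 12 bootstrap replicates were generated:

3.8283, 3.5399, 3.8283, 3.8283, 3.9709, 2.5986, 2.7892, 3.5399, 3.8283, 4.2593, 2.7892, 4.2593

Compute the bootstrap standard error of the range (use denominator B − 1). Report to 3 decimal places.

SE* = 0.567

Bootstrap SE is the standard deviation of the 12 replicate ranges.
Mean of replicates: (3.8283 + 3.5399 + 3.8283 + 3.8283 + 3.9709 + 2.5986 + 2.7892 + 3.5399 + 3.8283 + 4.2593 + 2.7892 + 4.2593) / 12 = 43.05950 / 12 = 3.58829
Sum of squared deviations: (+0.24001)² + (−0.04839)² + (+0.24001)² + (+0.24001)² + (+0.38261)² + (−0.98969)² + (−0.79909)² + (−0.04839)² + (+0.24001)² + (+0.67101)² + (−0.79909)² + (+0.67101)² = 3.53858
Variance = 3.53858 / 11 = 0.32169
SE* = √0.32169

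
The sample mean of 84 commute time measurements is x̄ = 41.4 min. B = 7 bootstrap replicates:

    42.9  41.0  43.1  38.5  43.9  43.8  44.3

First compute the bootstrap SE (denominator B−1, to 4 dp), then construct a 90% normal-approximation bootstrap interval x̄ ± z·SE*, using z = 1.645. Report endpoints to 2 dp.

Mean of replicates = 42.5000; sum of squared deviations = 25.6600; SE* = √(25.6600/6) = 2.0680
Margin = 1.645 × 2.0680 = 3.402
Interval: 41.4 ± 3.402

(38.00, 44.80)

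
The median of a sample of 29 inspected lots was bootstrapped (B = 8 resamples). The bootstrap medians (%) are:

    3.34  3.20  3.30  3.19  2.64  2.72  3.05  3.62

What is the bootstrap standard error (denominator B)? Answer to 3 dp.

SE* = 0.303

Bootstrap SE is the standard deviation of the 8 replicate medians.
Mean of replicates: (3.34 + 3.20 + 3.30 + 3.19 + 2.64 + 2.72 + 3.05 + 3.62) / 8 = 25.0600 / 8 = 3.1325
Sum of squared deviations: (+0.2075)² + (+0.0675)² + (+0.1675)² + (+0.0575)² + (−0.4925)² + (−0.4125)² + (−0.0825)² + (+0.4875)² = 0.7361
Variance = 0.7361 / 8 = 0.0920
SE* = √0.0920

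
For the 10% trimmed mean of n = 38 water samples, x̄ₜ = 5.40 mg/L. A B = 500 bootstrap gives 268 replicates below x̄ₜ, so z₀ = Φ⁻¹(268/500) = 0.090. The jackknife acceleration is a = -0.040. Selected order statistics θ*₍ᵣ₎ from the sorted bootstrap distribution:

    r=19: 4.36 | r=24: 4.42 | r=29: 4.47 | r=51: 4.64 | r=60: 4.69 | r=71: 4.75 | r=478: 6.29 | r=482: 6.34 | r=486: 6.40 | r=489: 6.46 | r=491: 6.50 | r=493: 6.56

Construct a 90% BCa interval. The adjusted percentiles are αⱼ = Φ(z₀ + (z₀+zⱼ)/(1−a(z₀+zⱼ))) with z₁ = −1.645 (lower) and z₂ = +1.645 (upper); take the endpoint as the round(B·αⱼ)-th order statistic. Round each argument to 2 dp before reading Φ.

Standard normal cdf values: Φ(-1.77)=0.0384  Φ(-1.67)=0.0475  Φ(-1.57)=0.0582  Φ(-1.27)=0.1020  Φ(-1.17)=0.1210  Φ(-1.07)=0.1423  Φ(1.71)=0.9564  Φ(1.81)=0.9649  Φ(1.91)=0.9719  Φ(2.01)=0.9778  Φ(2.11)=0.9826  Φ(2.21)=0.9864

(4.47, 6.29)

Lower: z₀ + z₁ = 0.090 + (-1.645) = -1.555; 1 − a(z₀+z₁) = 1 − (-0.040)(-1.555) = 0.9378; argument = 0.090 + (-1.555)/0.9378 = -1.5681 → -1.57.
α₁ = Φ(-1.57) = 0.0582; rank = round(500 × 0.0582) = 29; θ*₍29₎ = 4.47.
Upper: z₀ + z₂ = 1.735; 1 − a(z₀+z₂) = 1.0694; argument = 1.7124 → 1.71; α₂ = 0.9564; rank = 478; θ*₍478₎ = 6.29.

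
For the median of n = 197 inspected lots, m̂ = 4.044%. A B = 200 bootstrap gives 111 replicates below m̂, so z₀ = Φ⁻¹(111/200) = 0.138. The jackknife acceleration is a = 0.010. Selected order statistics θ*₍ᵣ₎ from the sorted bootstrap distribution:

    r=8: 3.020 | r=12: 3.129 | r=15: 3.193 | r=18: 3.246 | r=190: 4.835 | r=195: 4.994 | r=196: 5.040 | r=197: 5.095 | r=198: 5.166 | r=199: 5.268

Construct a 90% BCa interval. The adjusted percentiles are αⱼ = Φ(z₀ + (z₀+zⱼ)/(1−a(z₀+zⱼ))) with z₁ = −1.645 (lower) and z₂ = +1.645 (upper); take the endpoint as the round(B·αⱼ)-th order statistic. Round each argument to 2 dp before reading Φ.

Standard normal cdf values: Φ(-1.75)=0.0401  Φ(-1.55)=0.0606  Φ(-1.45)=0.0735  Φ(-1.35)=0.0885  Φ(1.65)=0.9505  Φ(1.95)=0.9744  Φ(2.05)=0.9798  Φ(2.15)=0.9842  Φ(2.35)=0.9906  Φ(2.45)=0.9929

Lower: z₀ + z₁ = 0.138 + (-1.645) = -1.507; 1 − a(z₀+z₁) = 1 − (0.010)(-1.507) = 1.0151; argument = 0.138 + (-1.507)/1.0151 = -1.3466 → -1.35.
α₁ = Φ(-1.35) = 0.0885; rank = round(200 × 0.0885) = 18; θ*₍18₎ = 3.246.
Upper: z₀ + z₂ = 1.783; 1 − a(z₀+z₂) = 0.9822; argument = 1.9534 → 1.95; α₂ = 0.9744; rank = 195; θ*₍195₎ = 4.994.

(3.246, 4.994)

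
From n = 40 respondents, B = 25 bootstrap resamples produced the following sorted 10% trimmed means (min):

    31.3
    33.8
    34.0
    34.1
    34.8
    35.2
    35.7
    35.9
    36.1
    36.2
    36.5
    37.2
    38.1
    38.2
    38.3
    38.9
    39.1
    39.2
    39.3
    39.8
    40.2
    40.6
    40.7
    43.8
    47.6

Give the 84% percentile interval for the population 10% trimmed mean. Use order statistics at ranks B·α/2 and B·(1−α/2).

α = 0.16; lower rank = 25 × 0.080 = 2; upper rank = 25 × 0.920 = 23.
The 2nd smallest replicate is 33.8; the 23rd is 40.7.

(33.8, 40.7)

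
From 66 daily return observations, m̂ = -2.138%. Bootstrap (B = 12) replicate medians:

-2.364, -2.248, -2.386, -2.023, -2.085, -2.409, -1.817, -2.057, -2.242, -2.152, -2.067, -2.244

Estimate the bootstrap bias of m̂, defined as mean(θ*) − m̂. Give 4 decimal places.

mean(θ*) = ((-2.364) + (-2.248) + (-2.386) + (-2.023) + (-2.085) + (-2.409) + (-1.817) + (-2.057) + (-2.242) + (-2.152) + (-2.067) + (-2.244)) / 12 = -2.17450
bias = -2.17450 − -2.138

bias = −0.0365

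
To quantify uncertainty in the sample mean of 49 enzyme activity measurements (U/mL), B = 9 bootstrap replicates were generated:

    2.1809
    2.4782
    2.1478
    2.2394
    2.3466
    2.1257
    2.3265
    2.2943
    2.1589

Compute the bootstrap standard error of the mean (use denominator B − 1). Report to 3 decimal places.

Bootstrap SE is the standard deviation of the 9 replicate means.
Mean of replicates: (2.1809 + 2.4782 + 2.1478 + 2.2394 + 2.3466 + 2.1257 + 2.3265 + 2.2943 + 2.1589) / 9 = 20.29830 / 9 = 2.25537
Sum of squared deviations: (−0.07447)² + (+0.22283)² + (−0.10757)² + (−0.01597)² + (+0.09123)² + (−0.12967)² + (+0.07113)² + (+0.03893)² + (−0.09647)² = 0.10804
Variance = 0.10804 / 8 = 0.01351
SE* = √0.01351

SE* = 0.116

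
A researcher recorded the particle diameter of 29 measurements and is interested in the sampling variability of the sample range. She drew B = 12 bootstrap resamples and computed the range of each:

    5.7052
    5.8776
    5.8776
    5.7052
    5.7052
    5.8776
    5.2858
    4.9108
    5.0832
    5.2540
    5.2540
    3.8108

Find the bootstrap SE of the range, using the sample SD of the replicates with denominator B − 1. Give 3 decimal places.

Bootstrap SE is the standard deviation of the 12 replicate ranges.
Mean of replicates: (5.7052 + 5.8776 + 5.8776 + 5.7052 + 5.7052 + 5.8776 + 5.2858 + 4.9108 + 5.0832 + 5.2540 + 5.2540 + 3.8108) / 12 = 64.34700 / 12 = 5.36225
Sum of squared deviations: (+0.34295)² + (+0.51535)² + (+0.51535)² + (+0.34295)² + (+0.34295)² + (+0.51535)² + (−0.07645)² + (−0.45145)² + (−0.27905)² + (−0.10825)² + (−0.10825)² + (−1.55145)² = 3.86755
Variance = 3.86755 / 11 = 0.35160
SE* = √0.35160

SE* = 0.593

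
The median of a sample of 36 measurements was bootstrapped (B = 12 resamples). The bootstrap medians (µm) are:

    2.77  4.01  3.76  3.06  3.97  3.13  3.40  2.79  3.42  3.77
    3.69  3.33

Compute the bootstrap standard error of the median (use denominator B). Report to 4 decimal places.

Bootstrap SE is the standard deviation of the 12 replicate medians.
Mean of replicates: (2.77 + 4.01 + 3.76 + 3.06 + 3.97 + 3.13 + 3.40 + 2.79 + 3.42 + 3.77 + 3.69 + 3.33) / 12 = 41.10000 / 12 = 3.42500
Sum of squared deviations: (−0.65500)² + (+0.58500)² + (+0.33500)² + (−0.36500)² + (+0.54500)² + (−0.29500)² + (−0.02500)² + (−0.63500)² + (−0.00500)² + (+0.34500)² + (+0.26500)² + (−0.09500)² = 2.00290
Variance = 2.00290 / 12 = 0.16691
SE* = √0.16691

SE* = 0.4085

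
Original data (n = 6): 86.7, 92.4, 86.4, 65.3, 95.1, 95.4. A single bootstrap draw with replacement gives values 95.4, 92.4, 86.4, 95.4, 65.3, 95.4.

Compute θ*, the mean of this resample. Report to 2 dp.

Mean = (95.4 + 92.4 + 86.4 + 95.4 + 65.3 + 95.4) / 6 = 530.30 / 6 = 88.38

θ* = 88.38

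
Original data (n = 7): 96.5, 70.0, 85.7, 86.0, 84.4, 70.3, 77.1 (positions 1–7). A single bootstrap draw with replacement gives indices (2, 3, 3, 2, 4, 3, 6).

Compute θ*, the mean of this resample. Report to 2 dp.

θ* = 79.06

Resample values: 70.0, 85.7, 85.7, 70.0, 86.0, 85.7, 70.3.
Mean = (70.0 + 85.7 + 85.7 + 70.0 + 86.0 + 85.7 + 70.3) / 7 = 553.40 / 7 = 79.06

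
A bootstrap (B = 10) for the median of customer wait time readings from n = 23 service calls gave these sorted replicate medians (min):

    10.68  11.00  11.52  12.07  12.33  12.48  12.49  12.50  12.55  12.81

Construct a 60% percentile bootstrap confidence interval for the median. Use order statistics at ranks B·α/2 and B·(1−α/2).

α = 0.40; lower rank = 10 × 0.200 = 2; upper rank = 10 × 0.800 = 8.
The 2nd smallest replicate is 11.00; the 8th is 12.50.

(11.00, 12.50)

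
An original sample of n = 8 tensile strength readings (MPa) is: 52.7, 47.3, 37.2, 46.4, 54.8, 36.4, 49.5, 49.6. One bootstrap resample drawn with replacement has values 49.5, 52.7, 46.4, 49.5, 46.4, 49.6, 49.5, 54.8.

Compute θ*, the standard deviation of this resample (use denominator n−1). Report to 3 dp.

Mean = 49.8000; sum of squared deviations = 56.8400
s² = 56.8400 / 7 = 8.1200
s = √8.1200 = 2.850

θ* = 2.850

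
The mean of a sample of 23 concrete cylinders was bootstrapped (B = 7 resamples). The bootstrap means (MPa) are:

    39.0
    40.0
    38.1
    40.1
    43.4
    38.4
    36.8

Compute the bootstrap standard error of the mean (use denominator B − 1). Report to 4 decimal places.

SE* = 2.1000

Bootstrap SE is the standard deviation of the 7 replicate means.
Mean of replicates: (39.0 + 40.0 + 38.1 + 40.1 + 43.4 + 38.4 + 36.8) / 7 = 275.80000 / 7 = 39.40000
Sum of squared deviations: (−0.40000)² + (+0.60000)² + (−1.30000)² + (+0.70000)² + (+4.00000)² + (−1.00000)² + (−2.60000)² = 26.46000
Variance = 26.46000 / 6 = 4.41000
SE* = √4.41000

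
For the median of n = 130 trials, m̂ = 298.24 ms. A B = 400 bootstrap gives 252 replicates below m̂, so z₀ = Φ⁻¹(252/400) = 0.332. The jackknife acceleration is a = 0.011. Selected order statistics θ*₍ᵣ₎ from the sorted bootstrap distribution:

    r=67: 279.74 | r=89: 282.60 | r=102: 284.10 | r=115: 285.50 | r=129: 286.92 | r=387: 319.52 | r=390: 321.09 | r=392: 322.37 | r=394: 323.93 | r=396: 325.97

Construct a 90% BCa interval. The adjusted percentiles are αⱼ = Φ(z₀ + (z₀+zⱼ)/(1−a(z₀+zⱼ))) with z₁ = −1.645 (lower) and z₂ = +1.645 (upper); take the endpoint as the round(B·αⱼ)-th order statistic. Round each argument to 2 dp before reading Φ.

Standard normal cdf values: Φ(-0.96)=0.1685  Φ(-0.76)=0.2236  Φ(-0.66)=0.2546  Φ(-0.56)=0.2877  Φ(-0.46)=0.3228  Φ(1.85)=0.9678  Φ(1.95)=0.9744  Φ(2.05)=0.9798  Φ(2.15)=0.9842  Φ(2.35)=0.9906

Lower: z₀ + z₁ = 0.332 + (-1.645) = -1.313; 1 − a(z₀+z₁) = 1 − (0.011)(-1.313) = 1.0144; argument = 0.332 + (-1.313)/1.0144 = -0.9623 → -0.96.
α₁ = Φ(-0.96) = 0.1685; rank = round(400 × 0.1685) = 67; θ*₍67₎ = 279.74.
Upper: z₀ + z₂ = 1.977; 1 − a(z₀+z₂) = 0.9783; argument = 2.3529 → 2.35; α₂ = 0.9906; rank = 396; θ*₍396₎ = 325.97.

(279.74, 325.97)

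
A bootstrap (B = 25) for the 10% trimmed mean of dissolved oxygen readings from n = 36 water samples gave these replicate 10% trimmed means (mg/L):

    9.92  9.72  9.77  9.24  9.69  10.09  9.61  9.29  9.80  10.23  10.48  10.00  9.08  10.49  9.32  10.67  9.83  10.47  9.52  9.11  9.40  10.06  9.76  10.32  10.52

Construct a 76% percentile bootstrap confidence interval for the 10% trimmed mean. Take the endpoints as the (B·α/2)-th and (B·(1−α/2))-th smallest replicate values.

Sorted replicates: 9.08, 9.11, 9.24, 9.29, 9.32, 9.40, 9.52, 9.61, 9.69, 9.72, 9.76, 9.77, 9.80, 9.83, 9.92, 10.00, 10.06, 10.09, 10.23, 10.32, 10.47, 10.48, 10.49, 10.52, 10.67
α = 0.24; lower rank = 25 × 0.120 = 3; upper rank = 25 × 0.880 = 22.
The 3rd smallest replicate is 9.24; the 22nd is 10.48.

(9.24, 10.48)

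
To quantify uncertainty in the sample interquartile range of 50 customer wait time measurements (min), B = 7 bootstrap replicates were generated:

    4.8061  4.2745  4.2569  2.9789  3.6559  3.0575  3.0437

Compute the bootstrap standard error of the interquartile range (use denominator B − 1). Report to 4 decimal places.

Bootstrap SE is the standard deviation of the 7 replicate interquartile ranges.
Mean of replicates: (4.8061 + 4.2745 + 4.2569 + 2.9789 + 3.6559 + 3.0575 + 3.0437) / 7 = 26.07350 / 7 = 3.72479
Sum of squared deviations: (+1.08131)² + (+0.54971)² + (+0.53211)² + (−0.74589)² + (−0.06889)² + (−0.66729)² + (−0.68109)² = 3.22481
Variance = 3.22481 / 6 = 0.53747
SE* = √0.53747

SE* = 0.7331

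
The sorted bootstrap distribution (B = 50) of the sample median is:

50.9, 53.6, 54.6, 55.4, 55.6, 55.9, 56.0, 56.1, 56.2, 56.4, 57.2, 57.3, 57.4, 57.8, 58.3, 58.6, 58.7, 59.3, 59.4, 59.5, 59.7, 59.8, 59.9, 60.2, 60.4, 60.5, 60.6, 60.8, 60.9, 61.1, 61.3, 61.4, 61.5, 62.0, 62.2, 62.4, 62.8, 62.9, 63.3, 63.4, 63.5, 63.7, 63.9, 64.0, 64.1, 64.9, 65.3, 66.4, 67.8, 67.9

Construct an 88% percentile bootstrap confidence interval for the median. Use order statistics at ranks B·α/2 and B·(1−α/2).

(54.6, 65.3)

α = 0.12; lower rank = 50 × 0.060 = 3; upper rank = 50 × 0.940 = 47.
The 3rd smallest replicate is 54.6; the 47th is 65.3.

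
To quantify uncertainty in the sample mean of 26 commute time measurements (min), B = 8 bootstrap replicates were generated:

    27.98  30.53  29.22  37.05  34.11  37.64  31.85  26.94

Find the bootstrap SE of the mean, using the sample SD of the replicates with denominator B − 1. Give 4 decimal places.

SE* = 4.0246

Bootstrap SE is the standard deviation of the 8 replicate means.
Mean of replicates: (27.98 + 30.53 + 29.22 + 37.05 + 34.11 + 37.64 + 31.85 + 26.94) / 8 = 255.32000 / 8 = 31.91500
Sum of squared deviations: (−3.93500)² + (−1.38500)² + (−2.69500)² + (+5.13500)² + (+2.19500)² + (+5.72500)² + (−0.06500)² + (−4.97500)² = 113.38220
Variance = 113.38220 / 7 = 16.19746
SE* = √16.19746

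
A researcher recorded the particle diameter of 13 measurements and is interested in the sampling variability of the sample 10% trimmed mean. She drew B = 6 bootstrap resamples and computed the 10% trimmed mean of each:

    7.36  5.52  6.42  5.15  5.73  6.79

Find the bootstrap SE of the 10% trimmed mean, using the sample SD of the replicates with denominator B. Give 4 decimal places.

Bootstrap SE is the standard deviation of the 6 replicate 10% trimmed means.
Mean of replicates: (7.36 + 5.52 + 6.42 + 5.15 + 5.73 + 6.79) / 6 = 36.97000 / 6 = 6.16167
Sum of squared deviations: (+1.19833)² + (−0.64167)² + (+0.25833)² + (−1.01167)² + (−0.43167)² + (+0.62833)² = 3.51908
Variance = 3.51908 / 6 = 0.58651
SE* = √0.58651

SE* = 0.7658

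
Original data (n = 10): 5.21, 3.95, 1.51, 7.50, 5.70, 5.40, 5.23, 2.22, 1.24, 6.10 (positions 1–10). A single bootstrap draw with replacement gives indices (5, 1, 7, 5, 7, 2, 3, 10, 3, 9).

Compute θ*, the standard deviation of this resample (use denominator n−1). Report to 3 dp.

Resample values: 5.70, 5.21, 5.23, 5.70, 5.23, 3.95, 1.51, 6.10, 1.51, 1.24.
Mean = 4.1380; sum of squared deviations = 34.5098
s² = 34.5098 / 9 = 3.8344
s = √3.8344 = 1.958

θ* = 1.958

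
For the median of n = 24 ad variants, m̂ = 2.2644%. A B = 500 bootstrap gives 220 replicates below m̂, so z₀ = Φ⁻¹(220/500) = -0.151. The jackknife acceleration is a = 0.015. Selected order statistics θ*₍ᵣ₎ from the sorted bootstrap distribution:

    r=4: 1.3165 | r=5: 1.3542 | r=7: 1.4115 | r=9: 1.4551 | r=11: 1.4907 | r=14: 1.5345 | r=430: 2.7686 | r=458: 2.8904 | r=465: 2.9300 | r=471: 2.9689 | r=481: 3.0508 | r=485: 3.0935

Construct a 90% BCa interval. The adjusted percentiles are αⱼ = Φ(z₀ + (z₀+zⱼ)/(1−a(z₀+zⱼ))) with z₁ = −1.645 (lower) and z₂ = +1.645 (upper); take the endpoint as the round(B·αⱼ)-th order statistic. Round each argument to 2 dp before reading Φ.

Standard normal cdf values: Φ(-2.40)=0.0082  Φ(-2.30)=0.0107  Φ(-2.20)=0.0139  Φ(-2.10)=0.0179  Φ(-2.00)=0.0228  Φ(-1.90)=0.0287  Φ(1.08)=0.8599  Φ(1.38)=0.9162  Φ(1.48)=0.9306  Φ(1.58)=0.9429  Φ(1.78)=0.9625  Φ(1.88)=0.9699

(1.5345, 2.8904)

Lower: z₀ + z₁ = -0.151 + (-1.645) = -1.796; 1 − a(z₀+z₁) = 1 − (0.015)(-1.796) = 1.0269; argument = -0.151 + (-1.796)/1.0269 = -1.8999 → -1.90.
α₁ = Φ(-1.90) = 0.0287; rank = round(500 × 0.0287) = 14; θ*₍14₎ = 1.5345.
Upper: z₀ + z₂ = 1.494; 1 − a(z₀+z₂) = 0.9776; argument = 1.3772 → 1.38; α₂ = 0.9162; rank = 458; θ*₍458₎ = 2.8904.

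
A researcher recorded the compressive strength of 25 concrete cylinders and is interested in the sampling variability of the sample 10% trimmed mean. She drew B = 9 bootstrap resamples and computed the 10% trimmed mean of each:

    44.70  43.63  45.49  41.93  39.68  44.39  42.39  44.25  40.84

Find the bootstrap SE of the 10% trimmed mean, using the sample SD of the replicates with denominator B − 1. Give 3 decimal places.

Bootstrap SE is the standard deviation of the 9 replicate 10% trimmed means.
Mean of replicates: (44.70 + 43.63 + 45.49 + 41.93 + 39.68 + 44.39 + 42.39 + 44.25 + 40.84) / 9 = 387.3000 / 9 = 43.0333
Sum of squared deviations: (+1.6667)² + (+0.5967)² + (+2.4567)² + (−1.1033)² + (−3.3533)² + (+1.3567)² + (−0.6433)² + (+1.2167)² + (−2.1933)² = 30.1766
Variance = 30.1766 / 8 = 3.7721
SE* = √3.7721

SE* = 1.942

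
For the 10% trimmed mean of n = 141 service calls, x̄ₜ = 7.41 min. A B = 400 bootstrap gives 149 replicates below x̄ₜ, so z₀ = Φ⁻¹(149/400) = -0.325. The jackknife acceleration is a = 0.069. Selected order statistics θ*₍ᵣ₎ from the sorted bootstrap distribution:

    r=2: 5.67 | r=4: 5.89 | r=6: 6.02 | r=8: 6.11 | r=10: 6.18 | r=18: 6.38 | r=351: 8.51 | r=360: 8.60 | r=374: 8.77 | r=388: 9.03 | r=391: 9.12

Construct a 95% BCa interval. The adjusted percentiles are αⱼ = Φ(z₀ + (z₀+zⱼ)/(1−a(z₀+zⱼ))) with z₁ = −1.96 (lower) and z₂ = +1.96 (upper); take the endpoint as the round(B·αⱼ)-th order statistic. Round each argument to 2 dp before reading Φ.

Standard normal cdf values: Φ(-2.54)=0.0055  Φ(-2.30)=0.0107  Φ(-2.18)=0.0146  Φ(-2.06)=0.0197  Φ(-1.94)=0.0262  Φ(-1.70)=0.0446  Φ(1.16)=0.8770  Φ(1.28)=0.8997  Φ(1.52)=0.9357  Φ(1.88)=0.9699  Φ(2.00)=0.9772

(5.89, 8.77)

Lower: z₀ + z₁ = -0.325 + (-1.960) = -2.285; 1 − a(z₀+z₁) = 1 − (0.069)(-2.285) = 1.1577; argument = -0.325 + (-2.285)/1.1577 = -2.2988 → -2.30.
α₁ = Φ(-2.30) = 0.0107; rank = round(400 × 0.0107) = 4; θ*₍4₎ = 5.89.
Upper: z₀ + z₂ = 1.635; 1 − a(z₀+z₂) = 0.8872; argument = 1.5179 → 1.52; α₂ = 0.9357; rank = 374; θ*₍374₎ = 8.77.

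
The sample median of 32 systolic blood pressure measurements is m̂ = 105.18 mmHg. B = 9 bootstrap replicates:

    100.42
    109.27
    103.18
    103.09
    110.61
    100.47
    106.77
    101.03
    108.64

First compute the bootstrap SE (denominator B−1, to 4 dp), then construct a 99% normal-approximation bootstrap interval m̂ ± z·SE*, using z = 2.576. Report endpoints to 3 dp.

Mean of replicates = 104.8311; sum of squared deviations = 130.0495; SE* = √(130.0495/8) = 4.0319
Margin = 2.576 × 4.0319 = 10.3862
Interval: 105.18 ± 10.3862

(94.794, 115.566)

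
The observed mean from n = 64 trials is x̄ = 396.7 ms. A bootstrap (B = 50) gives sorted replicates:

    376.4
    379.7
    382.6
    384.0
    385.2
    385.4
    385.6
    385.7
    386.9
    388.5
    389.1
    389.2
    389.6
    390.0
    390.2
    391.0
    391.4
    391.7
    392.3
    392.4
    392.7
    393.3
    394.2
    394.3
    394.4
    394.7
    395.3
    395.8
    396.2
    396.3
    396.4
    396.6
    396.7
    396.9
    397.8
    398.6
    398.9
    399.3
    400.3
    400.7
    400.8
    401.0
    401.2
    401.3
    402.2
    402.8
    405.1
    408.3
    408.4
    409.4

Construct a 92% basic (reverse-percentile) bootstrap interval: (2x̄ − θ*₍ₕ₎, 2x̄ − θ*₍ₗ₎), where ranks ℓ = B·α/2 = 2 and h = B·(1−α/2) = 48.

Percentile endpoints at ranks 2 and 48: θ*₍2₎ = 379.7, θ*₍48₎ = 408.3.
Basic interval reflects these around x̄:
  lower = 2 × 396.7 − 408.3 = 385.1
  upper = 2 × 396.7 − 379.7 = 413.7

(385.1, 413.7)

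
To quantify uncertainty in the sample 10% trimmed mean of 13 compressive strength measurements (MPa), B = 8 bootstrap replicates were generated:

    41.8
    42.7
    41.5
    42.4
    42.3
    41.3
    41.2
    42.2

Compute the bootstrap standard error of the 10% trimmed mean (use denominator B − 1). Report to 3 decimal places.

Bootstrap SE is the standard deviation of the 8 replicate 10% trimmed means.
Mean of replicates: (41.8 + 42.7 + 41.5 + 42.4 + 42.3 + 41.3 + 41.2 + 42.2) / 8 = 335.4000 / 8 = 41.9250
Sum of squared deviations: (−0.1250)² + (+0.7750)² + (−0.4250)² + (+0.4750)² + (+0.3750)² + (−0.6250)² + (−0.7250)² + (+0.2750)² = 2.1550
Variance = 2.1550 / 7 = 0.3079
SE* = √0.3079

SE* = 0.555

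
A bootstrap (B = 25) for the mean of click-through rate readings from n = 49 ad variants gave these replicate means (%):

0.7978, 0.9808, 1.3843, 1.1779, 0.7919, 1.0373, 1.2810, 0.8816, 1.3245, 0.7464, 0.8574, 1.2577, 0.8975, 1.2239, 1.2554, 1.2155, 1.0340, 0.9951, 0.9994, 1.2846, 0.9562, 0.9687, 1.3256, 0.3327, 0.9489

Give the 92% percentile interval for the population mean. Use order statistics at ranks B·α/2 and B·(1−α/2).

Sorted replicates: 0.3327, 0.7464, 0.7919, 0.7978, 0.8574, 0.8816, 0.8975, 0.9489, 0.9562, 0.9687, 0.9808, 0.9951, 0.9994, 1.0340, 1.0373, 1.1779, 1.2155, 1.2239, 1.2554, 1.2577, 1.2810, 1.2846, 1.3245, 1.3256, 1.3843
α = 0.08; lower rank = 25 × 0.040 = 1; upper rank = 25 × 0.960 = 24.
The 1st smallest replicate is 0.3327; the 24th is 1.3256.

(0.3327, 1.3256)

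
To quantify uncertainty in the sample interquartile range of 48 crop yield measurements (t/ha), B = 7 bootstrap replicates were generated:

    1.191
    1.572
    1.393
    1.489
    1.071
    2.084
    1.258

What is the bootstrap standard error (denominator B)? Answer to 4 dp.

SE* = 0.3089

Bootstrap SE is the standard deviation of the 7 replicate interquartile ranges.
Mean of replicates: (1.191 + 1.572 + 1.393 + 1.489 + 1.071 + 2.084 + 1.258) / 7 = 10.05800 / 7 = 1.43686
Sum of squared deviations: (−0.24586)² + (+0.13514)² + (−0.04386)² + (+0.05214)² + (−0.36586)² + (+0.64714)² + (−0.17886)² = 0.66799
Variance = 0.66799 / 7 = 0.09543
SE* = √0.09543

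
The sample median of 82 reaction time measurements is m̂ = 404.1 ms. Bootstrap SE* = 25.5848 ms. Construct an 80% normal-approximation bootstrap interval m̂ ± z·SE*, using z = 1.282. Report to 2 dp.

Margin = 1.282 × 25.5848 = 32.800
Interval: 404.1 ± 32.800

(371.30, 436.90)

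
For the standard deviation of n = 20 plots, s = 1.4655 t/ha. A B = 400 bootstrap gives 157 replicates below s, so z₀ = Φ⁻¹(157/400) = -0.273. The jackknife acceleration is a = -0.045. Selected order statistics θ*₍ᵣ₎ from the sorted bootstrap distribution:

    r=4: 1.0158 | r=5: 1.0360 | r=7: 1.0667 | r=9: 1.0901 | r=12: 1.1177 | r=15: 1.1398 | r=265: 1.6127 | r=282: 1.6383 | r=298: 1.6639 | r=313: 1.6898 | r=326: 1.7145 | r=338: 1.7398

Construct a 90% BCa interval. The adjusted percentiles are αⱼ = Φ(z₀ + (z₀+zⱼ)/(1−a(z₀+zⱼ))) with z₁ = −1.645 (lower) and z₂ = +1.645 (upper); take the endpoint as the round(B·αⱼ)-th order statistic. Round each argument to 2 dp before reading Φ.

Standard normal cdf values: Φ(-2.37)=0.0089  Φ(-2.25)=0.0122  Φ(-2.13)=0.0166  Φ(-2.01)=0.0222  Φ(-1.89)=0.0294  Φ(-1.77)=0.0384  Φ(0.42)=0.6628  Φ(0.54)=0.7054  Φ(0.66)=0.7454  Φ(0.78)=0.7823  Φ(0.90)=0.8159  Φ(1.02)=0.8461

(1.0158, 1.7398)

Lower: z₀ + z₁ = -0.273 + (-1.645) = -1.918; 1 − a(z₀+z₁) = 1 − (-0.045)(-1.918) = 0.9137; argument = -0.273 + (-1.918)/0.9137 = -2.3722 → -2.37.
α₁ = Φ(-2.37) = 0.0089; rank = round(400 × 0.0089) = 4; θ*₍4₎ = 1.0158.
Upper: z₀ + z₂ = 1.372; 1 − a(z₀+z₂) = 1.0617; argument = 1.0192 → 1.02; α₂ = 0.8461; rank = 338; θ*₍338₎ = 1.7398.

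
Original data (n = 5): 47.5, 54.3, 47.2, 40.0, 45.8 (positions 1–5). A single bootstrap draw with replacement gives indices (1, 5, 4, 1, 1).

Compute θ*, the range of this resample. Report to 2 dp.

Resample values: 47.5, 45.8, 40.0, 47.5, 47.5.
Range = 47.5 − 40.0 = 7.50

θ* = 7.50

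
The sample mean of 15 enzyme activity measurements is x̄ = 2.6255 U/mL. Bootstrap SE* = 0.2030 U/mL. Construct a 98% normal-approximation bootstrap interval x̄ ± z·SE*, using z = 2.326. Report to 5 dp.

Margin = 2.326 × 0.2030 = 0.472178
Interval: 2.6255 ± 0.472178

(2.15332, 3.09768)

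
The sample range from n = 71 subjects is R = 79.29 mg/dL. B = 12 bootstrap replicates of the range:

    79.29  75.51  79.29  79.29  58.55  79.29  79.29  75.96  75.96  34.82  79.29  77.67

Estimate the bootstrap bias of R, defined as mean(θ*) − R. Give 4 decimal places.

bias = −6.4392

mean(θ*) = (79.29 + 75.51 + 79.29 + 79.29 + 58.55 + 79.29 + 79.29 + 75.96 + 75.96 + 34.82 + 79.29 + 77.67) / 12 = 72.85083
bias = 72.85083 − 79.29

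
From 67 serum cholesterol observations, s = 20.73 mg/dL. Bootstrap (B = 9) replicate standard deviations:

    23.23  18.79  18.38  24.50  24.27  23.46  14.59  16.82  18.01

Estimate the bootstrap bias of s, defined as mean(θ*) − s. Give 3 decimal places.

bias = −0.502

mean(θ*) = (23.23 + 18.79 + 18.38 + 24.50 + 24.27 + 23.46 + 14.59 + 16.82 + 18.01) / 9 = 20.2278
bias = 20.2278 − 20.73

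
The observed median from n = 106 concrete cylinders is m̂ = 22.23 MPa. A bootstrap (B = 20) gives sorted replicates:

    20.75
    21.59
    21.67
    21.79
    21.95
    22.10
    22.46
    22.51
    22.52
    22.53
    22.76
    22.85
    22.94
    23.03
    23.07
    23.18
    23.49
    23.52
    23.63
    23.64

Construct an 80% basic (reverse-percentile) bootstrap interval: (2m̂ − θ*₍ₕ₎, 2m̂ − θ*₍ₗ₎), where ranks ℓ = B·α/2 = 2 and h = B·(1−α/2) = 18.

Percentile endpoints at ranks 2 and 18: θ*₍2₎ = 21.59, θ*₍18₎ = 23.52.
Basic interval reflects these around m̂:
  lower = 2 × 22.23 − 23.52 = 20.94
  upper = 2 × 22.23 − 21.59 = 22.87

(20.94, 22.87)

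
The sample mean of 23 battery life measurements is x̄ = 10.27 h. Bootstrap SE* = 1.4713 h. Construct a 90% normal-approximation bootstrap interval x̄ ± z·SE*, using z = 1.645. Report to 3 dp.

(7.850, 12.690)

Margin = 1.645 × 1.4713 = 2.4203
Interval: 10.27 ± 2.4203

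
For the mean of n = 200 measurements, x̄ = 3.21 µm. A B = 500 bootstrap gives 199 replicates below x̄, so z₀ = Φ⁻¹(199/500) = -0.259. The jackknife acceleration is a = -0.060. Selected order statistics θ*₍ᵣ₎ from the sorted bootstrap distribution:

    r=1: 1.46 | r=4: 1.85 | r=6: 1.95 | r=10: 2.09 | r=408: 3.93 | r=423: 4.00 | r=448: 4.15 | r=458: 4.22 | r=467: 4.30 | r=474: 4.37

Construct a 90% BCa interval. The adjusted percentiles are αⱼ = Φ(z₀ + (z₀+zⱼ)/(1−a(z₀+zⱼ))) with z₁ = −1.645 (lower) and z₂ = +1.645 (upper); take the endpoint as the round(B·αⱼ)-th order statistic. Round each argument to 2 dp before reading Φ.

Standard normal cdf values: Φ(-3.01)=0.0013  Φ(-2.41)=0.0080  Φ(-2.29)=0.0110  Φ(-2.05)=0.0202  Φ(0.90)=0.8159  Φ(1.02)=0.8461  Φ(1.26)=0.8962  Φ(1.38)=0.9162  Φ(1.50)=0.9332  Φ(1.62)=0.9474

Lower: z₀ + z₁ = -0.259 + (-1.645) = -1.904; 1 − a(z₀+z₁) = 1 − (-0.060)(-1.904) = 0.8858; argument = -0.259 + (-1.904)/0.8858 = -2.4086 → -2.41.
α₁ = Φ(-2.41) = 0.0080; rank = round(500 × 0.0080) = 4; θ*₍4₎ = 1.85.
Upper: z₀ + z₂ = 1.386; 1 − a(z₀+z₂) = 1.0832; argument = 1.0206 → 1.02; α₂ = 0.8461; rank = 423; θ*₍423₎ = 4.00.

(1.85, 4.00)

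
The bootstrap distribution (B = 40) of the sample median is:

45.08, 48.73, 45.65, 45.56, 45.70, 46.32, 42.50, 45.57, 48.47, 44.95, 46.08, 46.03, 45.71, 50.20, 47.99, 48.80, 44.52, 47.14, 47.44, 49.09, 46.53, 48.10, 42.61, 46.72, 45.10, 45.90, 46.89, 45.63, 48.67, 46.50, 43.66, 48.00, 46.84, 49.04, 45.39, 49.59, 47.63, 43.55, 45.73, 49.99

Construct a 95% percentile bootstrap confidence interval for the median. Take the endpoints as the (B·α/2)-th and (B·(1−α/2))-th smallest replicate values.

Sorted replicates: 42.50, 42.61, 43.55, 43.66, 44.52, 44.95, 45.08, 45.10, 45.39, 45.56, 45.57, 45.63, 45.65, 45.70, 45.71, 45.73, 45.90, 46.03, 46.08, 46.32, 46.50, 46.53, 46.72, 46.84, 46.89, 47.14, 47.44, 47.63, 47.99, 48.00, 48.10, 48.47, 48.67, 48.73, 48.80, 49.04, 49.09, 49.59, 49.99, 50.20
α = 0.05; lower rank = 40 × 0.025 = 1; upper rank = 40 × 0.975 = 39.
The 1st smallest replicate is 42.50; the 39th is 49.99.

(42.50, 49.99)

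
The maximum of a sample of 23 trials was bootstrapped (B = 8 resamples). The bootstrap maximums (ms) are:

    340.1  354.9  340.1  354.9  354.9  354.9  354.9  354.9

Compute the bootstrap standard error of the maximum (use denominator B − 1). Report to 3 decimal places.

SE* = 6.851

Bootstrap SE is the standard deviation of the 8 replicate maximums.
Mean of replicates: (340.1 + 354.9 + 340.1 + 354.9 + 354.9 + 354.9 + 354.9 + 354.9) / 8 = 2809.6000 / 8 = 351.2000
Sum of squared deviations: (−11.1000)² + (+3.7000)² + (−11.1000)² + (+3.7000)² + (+3.7000)² + (+3.7000)² + (+3.7000)² + (+3.7000)² = 328.5600
Variance = 328.5600 / 7 = 46.9371
SE* = √46.9371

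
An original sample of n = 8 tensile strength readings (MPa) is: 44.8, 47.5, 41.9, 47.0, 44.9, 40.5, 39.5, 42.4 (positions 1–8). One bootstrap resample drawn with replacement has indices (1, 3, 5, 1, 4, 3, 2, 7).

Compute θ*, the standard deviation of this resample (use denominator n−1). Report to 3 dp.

θ* = 2.736

Resample values: 44.8, 41.9, 44.9, 44.8, 47.0, 41.9, 47.5, 39.5.
Mean = 44.0375; sum of squared deviations = 52.3987
s² = 52.3987 / 7 = 7.4855
s = √7.4855 = 2.736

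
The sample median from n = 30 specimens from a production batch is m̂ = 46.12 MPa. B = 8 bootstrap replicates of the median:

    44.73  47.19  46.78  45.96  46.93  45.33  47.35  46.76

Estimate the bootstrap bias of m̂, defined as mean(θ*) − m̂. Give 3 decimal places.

bias = +0.259

mean(θ*) = (44.73 + 47.19 + 46.78 + 45.96 + 46.93 + 45.33 + 47.35 + 46.76) / 8 = 46.3787
bias = 46.3787 − 46.12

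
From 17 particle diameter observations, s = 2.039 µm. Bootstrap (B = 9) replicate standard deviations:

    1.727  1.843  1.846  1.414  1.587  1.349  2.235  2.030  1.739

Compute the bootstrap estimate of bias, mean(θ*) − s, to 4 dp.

bias = −0.2868

mean(θ*) = (1.727 + 1.843 + 1.846 + 1.414 + 1.587 + 1.349 + 2.235 + 2.030 + 1.739) / 9 = 1.75222
bias = 1.75222 − 2.039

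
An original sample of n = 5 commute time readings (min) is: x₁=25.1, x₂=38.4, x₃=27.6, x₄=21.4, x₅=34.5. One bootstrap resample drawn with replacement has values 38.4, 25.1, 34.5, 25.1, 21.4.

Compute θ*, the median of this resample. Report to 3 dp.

θ* = 25.100

Sorted: 21.4, 25.1, 25.1, 34.5, 38.4
Median = middle value = 25.100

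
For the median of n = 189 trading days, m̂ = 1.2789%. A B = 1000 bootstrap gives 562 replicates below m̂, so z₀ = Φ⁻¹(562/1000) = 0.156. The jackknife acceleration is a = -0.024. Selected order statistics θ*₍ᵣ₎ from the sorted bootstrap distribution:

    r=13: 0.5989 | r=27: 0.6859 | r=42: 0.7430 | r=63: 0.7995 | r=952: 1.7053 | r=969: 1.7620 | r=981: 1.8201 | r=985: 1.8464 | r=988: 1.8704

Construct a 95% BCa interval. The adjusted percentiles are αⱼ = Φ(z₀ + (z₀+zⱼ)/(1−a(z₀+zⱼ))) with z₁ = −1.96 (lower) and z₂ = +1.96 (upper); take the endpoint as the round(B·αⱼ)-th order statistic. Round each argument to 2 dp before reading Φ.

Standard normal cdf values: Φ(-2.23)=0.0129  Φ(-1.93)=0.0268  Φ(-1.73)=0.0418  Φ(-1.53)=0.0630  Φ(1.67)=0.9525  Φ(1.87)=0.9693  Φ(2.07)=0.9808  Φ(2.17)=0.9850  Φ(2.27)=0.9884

Lower: z₀ + z₁ = 0.156 + (-1.960) = -1.804; 1 − a(z₀+z₁) = 1 − (-0.024)(-1.804) = 0.9567; argument = 0.156 + (-1.804)/0.9567 = -1.7296 → -1.73.
α₁ = Φ(-1.73) = 0.0418; rank = round(1000 × 0.0418) = 42; θ*₍42₎ = 0.7430.
Upper: z₀ + z₂ = 2.116; 1 − a(z₀+z₂) = 1.0508; argument = 2.1697 → 2.17; α₂ = 0.9850; rank = 985; θ*₍985₎ = 1.8464.

(0.7430, 1.8464)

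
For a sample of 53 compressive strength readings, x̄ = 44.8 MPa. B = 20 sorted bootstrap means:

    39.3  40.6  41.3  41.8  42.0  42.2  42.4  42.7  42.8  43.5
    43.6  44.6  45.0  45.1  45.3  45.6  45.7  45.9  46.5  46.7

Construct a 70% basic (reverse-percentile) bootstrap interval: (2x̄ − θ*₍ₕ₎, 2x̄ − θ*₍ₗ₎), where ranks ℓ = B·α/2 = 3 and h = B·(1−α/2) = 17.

Percentile endpoints at ranks 3 and 17: θ*₍3₎ = 41.3, θ*₍17₎ = 45.7.
Basic interval reflects these around x̄:
  lower = 2 × 44.8 − 45.7 = 43.9
  upper = 2 × 44.8 − 41.3 = 48.3

(43.9, 48.3)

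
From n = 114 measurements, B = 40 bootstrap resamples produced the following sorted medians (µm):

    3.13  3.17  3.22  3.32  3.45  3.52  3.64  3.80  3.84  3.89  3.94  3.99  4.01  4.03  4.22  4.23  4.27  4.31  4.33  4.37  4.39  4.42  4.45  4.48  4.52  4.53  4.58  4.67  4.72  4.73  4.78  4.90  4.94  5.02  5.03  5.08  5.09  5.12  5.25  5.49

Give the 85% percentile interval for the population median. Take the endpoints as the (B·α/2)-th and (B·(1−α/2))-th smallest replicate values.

(3.22, 5.09)

α = 0.15; lower rank = 40 × 0.075 = 3; upper rank = 40 × 0.925 = 37.
The 3rd smallest replicate is 3.22; the 37th is 5.09.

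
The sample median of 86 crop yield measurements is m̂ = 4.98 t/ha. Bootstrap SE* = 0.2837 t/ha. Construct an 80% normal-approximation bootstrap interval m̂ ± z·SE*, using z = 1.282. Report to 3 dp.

(4.616, 5.344)

Margin = 1.282 × 0.2837 = 0.3637
Interval: 4.98 ± 0.3637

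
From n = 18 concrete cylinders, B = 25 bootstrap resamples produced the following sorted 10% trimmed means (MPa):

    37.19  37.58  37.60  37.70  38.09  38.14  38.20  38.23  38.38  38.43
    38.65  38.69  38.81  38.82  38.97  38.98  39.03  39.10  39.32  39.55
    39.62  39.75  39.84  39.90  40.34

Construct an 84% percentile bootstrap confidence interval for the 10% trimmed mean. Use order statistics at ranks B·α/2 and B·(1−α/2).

α = 0.16; lower rank = 25 × 0.080 = 2; upper rank = 25 × 0.920 = 23.
The 2nd smallest replicate is 37.58; the 23rd is 39.84.

(37.58, 39.84)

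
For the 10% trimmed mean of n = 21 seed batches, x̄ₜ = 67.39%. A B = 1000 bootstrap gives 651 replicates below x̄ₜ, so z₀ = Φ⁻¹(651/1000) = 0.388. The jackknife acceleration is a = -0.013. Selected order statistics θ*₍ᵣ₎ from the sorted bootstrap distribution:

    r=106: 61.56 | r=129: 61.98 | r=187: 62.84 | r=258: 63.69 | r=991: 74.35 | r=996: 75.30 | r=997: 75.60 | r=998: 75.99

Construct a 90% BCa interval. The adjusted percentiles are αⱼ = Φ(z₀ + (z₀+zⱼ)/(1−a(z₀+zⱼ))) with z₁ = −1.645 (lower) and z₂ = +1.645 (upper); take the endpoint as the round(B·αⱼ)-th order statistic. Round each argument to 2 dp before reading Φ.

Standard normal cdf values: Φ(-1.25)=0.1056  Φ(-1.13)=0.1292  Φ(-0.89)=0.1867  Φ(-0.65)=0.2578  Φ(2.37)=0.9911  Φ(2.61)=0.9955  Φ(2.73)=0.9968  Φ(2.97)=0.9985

Lower: z₀ + z₁ = 0.388 + (-1.645) = -1.257; 1 − a(z₀+z₁) = 1 − (-0.013)(-1.257) = 0.9837; argument = 0.388 + (-1.257)/0.9837 = -0.8899 → -0.89.
α₁ = Φ(-0.89) = 0.1867; rank = round(1000 × 0.1867) = 187; θ*₍187₎ = 62.84.
Upper: z₀ + z₂ = 2.033; 1 − a(z₀+z₂) = 1.0264; argument = 2.3687 → 2.37; α₂ = 0.9911; rank = 991; θ*₍991₎ = 74.35.

(62.84, 74.35)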